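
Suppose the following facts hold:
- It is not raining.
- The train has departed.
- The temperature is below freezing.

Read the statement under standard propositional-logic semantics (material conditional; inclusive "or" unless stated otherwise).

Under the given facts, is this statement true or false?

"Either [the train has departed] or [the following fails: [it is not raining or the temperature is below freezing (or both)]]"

The statement is true.

Let Q = "the train has departed" (True), P = "it is raining" (False), R = "the temperature is below freezing" (True).
Parsed as Q or not (not P or R)

not P = not False = True
not P or R = True or True = True
not (not P or R) = not True = False
Q or not (not P or R) = True or False = True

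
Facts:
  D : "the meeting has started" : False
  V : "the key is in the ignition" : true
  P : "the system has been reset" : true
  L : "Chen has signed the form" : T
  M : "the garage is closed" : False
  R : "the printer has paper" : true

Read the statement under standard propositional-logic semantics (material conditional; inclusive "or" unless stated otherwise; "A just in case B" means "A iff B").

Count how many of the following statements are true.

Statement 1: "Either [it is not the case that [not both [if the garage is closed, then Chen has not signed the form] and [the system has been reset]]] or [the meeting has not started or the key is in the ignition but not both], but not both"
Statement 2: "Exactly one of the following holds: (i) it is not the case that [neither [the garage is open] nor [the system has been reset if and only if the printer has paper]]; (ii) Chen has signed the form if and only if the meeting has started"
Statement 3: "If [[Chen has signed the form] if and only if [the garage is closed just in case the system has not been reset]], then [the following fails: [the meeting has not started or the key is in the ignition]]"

2

Statement 1: This is ¬((M → ¬L) ↑ P) ⊕ (¬D ⊕ V).

¬L = ¬T = F
M → ¬L = F → F = T
(M → ¬L) ↑ P = T ↑ T = F
¬((M → ¬L) ↑ P) = ¬F = T
¬D = ¬F = T
¬D ⊕ V = T ⊕ T = F
¬((M → ¬L) ↑ P) ⊕ (¬D ⊕ V) = T ⊕ F = T
Hence Statement 1 is true.

Statement 2: Formalization: ¬(¬M ↓ (P ↔ R)) ⊕ (L ↔ D)

¬M = ¬F = T
P ↔ R = T ↔ T = T
¬M ↓ (P ↔ R) = T ↓ T = F
¬(¬M ↓ (P ↔ R)) = ¬F = T
L ↔ D = T ↔ F = F
¬(¬M ↓ (P ↔ R)) ⊕ (L ↔ D) = T ⊕ F = T
So Statement 2 is true.

Statement 3: Parsed as (L ↔ (M ↔ ¬P)) → ¬(¬D ∨ V)

¬P = ¬T = F
M ↔ ¬P = F ↔ F = T
L ↔ (M ↔ ¬P) = T ↔ T = T
¬D = ¬F = T
¬D ∨ V = T ∨ T = T
¬(¬D ∨ V) = ¬T = F
(L ↔ (M ↔ ¬P)) → ¬(¬D ∨ V) = T → F = F
Hence Statement 3 is false.

2 of the 3 statements are true (Statement 1, Statement 2).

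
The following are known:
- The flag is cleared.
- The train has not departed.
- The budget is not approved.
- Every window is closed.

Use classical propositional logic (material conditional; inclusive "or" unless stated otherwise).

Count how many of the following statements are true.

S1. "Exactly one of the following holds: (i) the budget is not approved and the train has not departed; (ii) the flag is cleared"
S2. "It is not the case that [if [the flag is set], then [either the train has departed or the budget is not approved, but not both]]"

0

Let N = "the budget is approved" (False), U = "the train has departed" (False), P = "the flag is set" (False).

S1: This is (not N and not U) xor not P.

not N = not False = True
not U = not False = True
not N and not U = True and True = True
not P = not False = True
(not N and not U) xor not P = True xor True = False
Thus S1 is false.

S2: This is not (P -> (U xor not N)).

not N = not False = True
U xor not N = False xor True = True
P -> (U xor not N) = False -> True = True
not (P -> (U xor not N)) = not True = False
So S2 is false.

0 of the 2 statements are true (none).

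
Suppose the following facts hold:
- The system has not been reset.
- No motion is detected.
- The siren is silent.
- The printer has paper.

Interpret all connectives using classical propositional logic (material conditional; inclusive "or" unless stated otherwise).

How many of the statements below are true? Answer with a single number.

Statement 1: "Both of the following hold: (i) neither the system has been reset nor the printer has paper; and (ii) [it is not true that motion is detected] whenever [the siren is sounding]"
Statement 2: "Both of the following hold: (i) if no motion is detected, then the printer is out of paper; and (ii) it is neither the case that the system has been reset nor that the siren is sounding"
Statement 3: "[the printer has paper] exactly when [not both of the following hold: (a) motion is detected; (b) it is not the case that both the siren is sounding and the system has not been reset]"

1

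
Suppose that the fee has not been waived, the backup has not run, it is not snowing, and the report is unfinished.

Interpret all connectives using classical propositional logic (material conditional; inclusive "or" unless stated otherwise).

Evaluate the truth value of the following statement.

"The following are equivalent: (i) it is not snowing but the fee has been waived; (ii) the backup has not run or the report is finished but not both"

Let D = "it is snowing" (F), P = "the fee has been waived" (F), S = "the backup has run" (F), Q = "the report is finished" (F).
This is (~D & P) <-> (~S xor Q).

~D = ~F = T
~D & P = T & F = F
~S = ~F = T
~S xor Q = T xor F = T
(~D & P) <-> (~S xor Q) = F <-> T = F

false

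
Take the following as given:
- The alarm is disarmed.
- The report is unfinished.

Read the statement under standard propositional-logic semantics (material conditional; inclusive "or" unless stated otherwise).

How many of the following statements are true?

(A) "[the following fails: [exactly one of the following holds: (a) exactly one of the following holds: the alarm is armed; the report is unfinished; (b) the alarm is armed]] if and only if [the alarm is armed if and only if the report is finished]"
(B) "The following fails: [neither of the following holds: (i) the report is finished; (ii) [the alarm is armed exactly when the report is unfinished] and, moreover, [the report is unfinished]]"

Let P = "the alarm is armed" (F), Q = "the report is finished" (F).

(A): Formalization: ¬((P ⊕ ¬Q) ⊕ P) ↔ (P ↔ Q)

¬Q = ¬F = T
P ⊕ ¬Q = F ⊕ T = T
(P ⊕ ¬Q) ⊕ P = T ⊕ F = T
¬((P ⊕ ¬Q) ⊕ P) = ¬T = F
P ↔ Q = F ↔ F = T
¬((P ⊕ ¬Q) ⊕ P) ↔ (P ↔ Q) = F ↔ T = F
Thus (A) is false.

(B): In symbols: ¬(Q ↓ ((P ↔ ¬Q) ∧ ¬Q))

¬Q = ¬F = T
P ↔ ¬Q = F ↔ T = F
¬Q = ¬F = T
(P ↔ ¬Q) ∧ ¬Q = F ∧ T = F
Q ↓ ((P ↔ ¬Q) ∧ ¬Q) = F ↓ F = T
¬(Q ↓ ((P ↔ ¬Q) ∧ ¬Q)) = ¬T = F
Thus (B) is false.

Count: 0.

0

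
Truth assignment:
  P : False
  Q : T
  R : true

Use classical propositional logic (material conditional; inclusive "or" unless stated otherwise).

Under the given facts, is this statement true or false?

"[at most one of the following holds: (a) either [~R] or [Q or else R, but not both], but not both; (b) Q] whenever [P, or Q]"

True

Parsed as (P or Q) -> ((not R xor (Q xor R)) nand Q)

P or Q = False or True = True
not R = not True = False
Q xor R = True xor True = False
not R xor (Q xor R) = False xor False = False
(not R xor (Q xor R)) nand Q = False nand True = True
(P or Q) -> ((not R xor (Q xor R)) nand Q) = True -> True = True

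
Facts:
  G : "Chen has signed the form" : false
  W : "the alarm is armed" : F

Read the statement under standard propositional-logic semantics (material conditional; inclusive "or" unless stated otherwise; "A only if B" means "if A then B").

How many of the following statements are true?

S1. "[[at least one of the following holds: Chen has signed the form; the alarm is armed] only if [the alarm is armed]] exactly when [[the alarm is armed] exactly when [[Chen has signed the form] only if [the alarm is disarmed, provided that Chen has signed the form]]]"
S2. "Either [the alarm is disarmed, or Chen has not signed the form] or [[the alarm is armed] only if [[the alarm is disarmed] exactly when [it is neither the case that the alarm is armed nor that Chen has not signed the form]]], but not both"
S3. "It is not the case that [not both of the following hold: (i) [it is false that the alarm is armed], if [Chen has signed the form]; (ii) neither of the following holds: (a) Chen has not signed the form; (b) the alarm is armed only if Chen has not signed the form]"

0

S1: In symbols: ((G ∨ W) → W) ↔ (W ↔ (G → (G → ¬W)))

G ∨ W = F ∨ F = F
(G ∨ W) → W = F → F = T
¬W = ¬F = T
G → ¬W = F → T = T
G → (G → ¬W) = F → T = T
W ↔ (G → (G → ¬W)) = F ↔ T = F
((G ∨ W) → W) ↔ (W ↔ (G → (G → ¬W))) = T ↔ F = F
Hence S1 is false.

S2: In symbols: (¬W ∨ ¬G) ⊕ (W → (¬W ↔ (W ↓ ¬G)))

¬W = ¬F = T
¬G = ¬F = T
¬W ∨ ¬G = T ∨ T = T
¬W = ¬F = T
¬G = ¬F = T
W ↓ ¬G = F ↓ T = F
¬W ↔ (W ↓ ¬G) = T ↔ F = F
W → (¬W ↔ (W ↓ ¬G)) = F → F = T
(¬W ∨ ¬G) ⊕ (W → (¬W ↔ (W ↓ ¬G))) = T ⊕ T = F
So S2 is false.

S3: This is ¬((G → ¬W) ↑ (¬G ↓ (W → ¬G))).

¬W = ¬F = T
G → ¬W = F → T = T
¬G = ¬F = T
¬G = ¬F = T
W → ¬G = F → T = T
¬G ↓ (W → ¬G) = T ↓ T = F
(G → ¬W) ↑ (¬G ↓ (W → ¬G)) = T ↑ F = T
¬((G → ¬W) ↑ (¬G ↓ (W → ¬G))) = ¬T = F
Hence S3 is false.

True statements: 0 (none).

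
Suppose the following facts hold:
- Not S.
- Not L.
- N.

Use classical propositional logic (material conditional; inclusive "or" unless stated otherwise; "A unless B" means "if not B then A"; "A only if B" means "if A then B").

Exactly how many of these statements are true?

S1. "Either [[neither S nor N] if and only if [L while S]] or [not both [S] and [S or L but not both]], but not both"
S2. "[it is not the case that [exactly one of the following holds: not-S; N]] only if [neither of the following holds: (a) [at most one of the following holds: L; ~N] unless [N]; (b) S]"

S1: Parsed as ((S nor N) iff (L and S)) xor (S nand (S xor L))

S nor N = False nor True = False
L and S = False and False = False
(S nor N) iff (L and S) = False iff False = True
S xor L = False xor False = False
S nand (S xor L) = False nand False = True
((S nor N) iff (L and S)) xor (S nand (S xor L)) = True xor True = False
Thus S1 is false.

S2: In symbols: not (not S xor N) -> (((L nand not N) or N) nor S)

not S = not False = True
not S xor N = True xor True = False
not (not S xor N) = not False = True
not N = not True = False
L nand not N = False nand False = True
(L nand not N) or N = True or True = True
((L nand not N) or N) nor S = True nor False = False
not (not S xor N) -> (((L nand not N) or N) nor S) = True -> False = False
Hence S2 is false.

0 of the 2 statements are true (none).

0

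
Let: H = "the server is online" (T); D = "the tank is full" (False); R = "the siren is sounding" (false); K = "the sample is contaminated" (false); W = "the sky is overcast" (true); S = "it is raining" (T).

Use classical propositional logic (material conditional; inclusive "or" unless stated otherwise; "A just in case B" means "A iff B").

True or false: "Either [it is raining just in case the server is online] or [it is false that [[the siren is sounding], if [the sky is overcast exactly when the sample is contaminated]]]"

Values: S=True, H=True, W=True, K=False, R=False.
Formalization: (S iff H) or not ((W iff K) -> R)

S iff H = True iff True = True
W iff K = True iff False = False
(W iff K) -> R = False -> False = True
not ((W iff K) -> R) = not True = False
(S iff H) or not ((W iff K) -> R) = True or False = True

true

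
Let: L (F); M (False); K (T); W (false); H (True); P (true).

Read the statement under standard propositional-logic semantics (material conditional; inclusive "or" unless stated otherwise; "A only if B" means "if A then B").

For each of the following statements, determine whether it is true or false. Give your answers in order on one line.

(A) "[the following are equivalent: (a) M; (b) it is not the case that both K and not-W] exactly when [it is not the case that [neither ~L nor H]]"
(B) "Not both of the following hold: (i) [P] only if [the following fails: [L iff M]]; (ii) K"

(A) T; (B) T

(A): This is (M ↔ (K ↑ ¬W)) ↔ ¬(¬L ↓ H).

¬W = ¬F = T
K ↑ ¬W = T ↑ T = F
M ↔ (K ↑ ¬W) = F ↔ F = T
¬L = ¬F = T
¬L ↓ H = T ↓ T = F
¬(¬L ↓ H) = ¬F = T
(M ↔ (K ↑ ¬W)) ↔ ¬(¬L ↓ H) = T ↔ T = T
Hence (A) is true.

(B): Formalization: (P → ¬(L ↔ M)) ↑ K

L ↔ M = F ↔ F = T
¬(L ↔ M) = ¬T = F
P → ¬(L ↔ M) = T → F = F
(P → ¬(L ↔ M)) ↑ K = F ↑ T = T
Thus (B) is true.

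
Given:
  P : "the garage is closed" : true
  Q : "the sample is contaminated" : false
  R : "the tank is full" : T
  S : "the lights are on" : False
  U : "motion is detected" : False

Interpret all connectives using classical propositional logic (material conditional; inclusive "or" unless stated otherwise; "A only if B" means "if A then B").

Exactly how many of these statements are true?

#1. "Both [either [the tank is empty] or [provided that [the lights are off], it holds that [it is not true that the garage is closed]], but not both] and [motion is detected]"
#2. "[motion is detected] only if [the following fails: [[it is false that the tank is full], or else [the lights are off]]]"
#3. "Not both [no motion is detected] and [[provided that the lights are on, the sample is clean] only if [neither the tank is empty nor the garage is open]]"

1

#1: In symbols: (¬R ⊕ (¬S → ¬P)) ∧ U

¬R = ¬T = F
¬S = ¬F = T
¬P = ¬T = F
¬S → ¬P = T → F = F
¬R ⊕ (¬S → ¬P) = F ⊕ F = F
(¬R ⊕ (¬S → ¬P)) ∧ U = F ∧ F = F
So #1 is false.

#2: In symbols: U → ¬(¬R ∨ ¬S)

¬R = ¬T = F
¬S = ¬F = T
¬R ∨ ¬S = F ∨ T = T
¬(¬R ∨ ¬S) = ¬T = F
U → ¬(¬R ∨ ¬S) = F → F = T
Thus #2 is true.

#3: Parsed as ¬U ↑ ((S → ¬Q) → (¬R ↓ ¬P))

¬U = ¬F = T
¬Q = ¬F = T
S → ¬Q = F → T = T
¬R = ¬T = F
¬P = ¬T = F
¬R ↓ ¬P = F ↓ F = T
(S → ¬Q) → (¬R ↓ ¬P) = T → T = T
¬U ↑ ((S → ¬Q) → (¬R ↓ ¬P)) = T ↑ T = F
Hence #3 is false.

True statements: 1.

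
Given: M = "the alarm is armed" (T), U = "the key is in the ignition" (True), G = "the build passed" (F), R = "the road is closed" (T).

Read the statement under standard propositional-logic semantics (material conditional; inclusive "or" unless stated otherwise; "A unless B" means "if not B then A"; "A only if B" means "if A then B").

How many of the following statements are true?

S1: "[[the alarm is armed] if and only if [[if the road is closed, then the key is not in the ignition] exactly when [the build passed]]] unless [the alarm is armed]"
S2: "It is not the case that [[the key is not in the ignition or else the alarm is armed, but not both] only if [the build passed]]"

2

S1: In symbols: (M ↔ ((R → ¬U) ↔ G)) ∨ M

¬U = ¬T = F
R → ¬U = T → F = F
(R → ¬U) ↔ G = F ↔ F = T
M ↔ ((R → ¬U) ↔ G) = T ↔ T = T
(M ↔ ((R → ¬U) ↔ G)) ∨ M = T ∨ T = T
Hence S1 is true.

S2: Formalization: ¬((¬U ⊕ M) → G)

¬U = ¬T = F
¬U ⊕ M = F ⊕ T = T
(¬U ⊕ M) → G = T → F = F
¬((¬U ⊕ M) → G) = ¬F = T
Hence S2 is true.

2 of the 2 statements are true.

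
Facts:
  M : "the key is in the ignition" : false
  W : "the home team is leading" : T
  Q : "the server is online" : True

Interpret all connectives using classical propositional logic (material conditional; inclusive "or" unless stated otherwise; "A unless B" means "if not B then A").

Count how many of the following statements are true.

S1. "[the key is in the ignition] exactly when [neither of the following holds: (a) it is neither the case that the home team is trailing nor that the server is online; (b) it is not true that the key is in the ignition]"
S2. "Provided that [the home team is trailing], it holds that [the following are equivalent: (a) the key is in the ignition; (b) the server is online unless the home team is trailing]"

S1: Formalization: M ↔ ((¬W ↓ Q) ↓ ¬M)

¬W = ¬T = F
¬W ↓ Q = F ↓ T = F
¬M = ¬F = T
(¬W ↓ Q) ↓ ¬M = F ↓ T = F
M ↔ ((¬W ↓ Q) ↓ ¬M) = F ↔ F = T
Hence S1 is true.

S2: Formalization: ¬W → (M ↔ (Q ∨ ¬W))

¬W = ¬T = F
¬W = ¬T = F
Q ∨ ¬W = T ∨ F = T
M ↔ (Q ∨ ¬W) = F ↔ T = F
¬W → (M ↔ (Q ∨ ¬W)) = F → F = T
Hence S2 is true.

2 of the 2 statements are true (S1, S2).

2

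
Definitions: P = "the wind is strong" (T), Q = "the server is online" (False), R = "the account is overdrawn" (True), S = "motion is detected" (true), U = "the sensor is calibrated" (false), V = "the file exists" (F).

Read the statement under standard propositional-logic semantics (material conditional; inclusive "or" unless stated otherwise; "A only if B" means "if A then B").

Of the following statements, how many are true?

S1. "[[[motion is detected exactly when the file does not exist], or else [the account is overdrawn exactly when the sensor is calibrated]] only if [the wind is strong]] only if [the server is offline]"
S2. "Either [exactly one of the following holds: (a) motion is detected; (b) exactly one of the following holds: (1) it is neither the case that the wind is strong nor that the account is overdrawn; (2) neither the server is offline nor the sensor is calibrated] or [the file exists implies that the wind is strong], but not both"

S1: This is (((S iff not V) or (R iff U)) -> P) -> not Q.

not V = not False = True
S iff not V = True iff True = True
R iff U = True iff False = False
(S iff not V) or (R iff U) = True or False = True
((S iff not V) or (R iff U)) -> P = True -> True = True
not Q = not False = True
(((S iff not V) or (R iff U)) -> P) -> not Q = True -> True = True
Hence S1 is true.

S2: Parsed as (S xor ((P nor R) xor (not Q nor U))) xor (V -> P)

P nor R = True nor True = False
not Q = not False = True
not Q nor U = True nor False = False
(P nor R) xor (not Q nor U) = False xor False = False
S xor ((P nor R) xor (not Q nor U)) = True xor False = True
V -> P = False -> True = True
(S xor ((P nor R) xor (not Q nor U))) xor (V -> P) = True xor True = False
So S2 is false.

1 of the 2 statements is true (S1).

1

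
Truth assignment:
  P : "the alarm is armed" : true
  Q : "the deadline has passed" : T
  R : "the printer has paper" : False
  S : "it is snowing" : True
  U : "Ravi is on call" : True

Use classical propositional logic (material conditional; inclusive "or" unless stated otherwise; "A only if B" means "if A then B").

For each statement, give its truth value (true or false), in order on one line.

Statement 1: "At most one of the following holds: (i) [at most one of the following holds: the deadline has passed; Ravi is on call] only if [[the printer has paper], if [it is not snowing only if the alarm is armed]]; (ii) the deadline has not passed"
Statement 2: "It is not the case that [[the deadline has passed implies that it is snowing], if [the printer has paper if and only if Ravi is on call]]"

Statement 1 True, Statement 2 False

Statement 1: Formalization: ((Q nand U) -> ((not S -> P) -> R)) nand not Q

Q nand U = True nand True = False
not S = not True = False
not S -> P = False -> True = True
(not S -> P) -> R = True -> False = False
(Q nand U) -> ((not S -> P) -> R) = False -> False = True
not Q = not True = False
((Q nand U) -> ((not S -> P) -> R)) nand not Q = True nand False = True
Hence Statement 1 is true.

Statement 2: This is not ((R iff U) -> (Q -> S)).

R iff U = False iff True = False
Q -> S = True -> True = True
(R iff U) -> (Q -> S) = False -> True = True
not ((R iff U) -> (Q -> S)) = not True = False
Hence Statement 2 is false.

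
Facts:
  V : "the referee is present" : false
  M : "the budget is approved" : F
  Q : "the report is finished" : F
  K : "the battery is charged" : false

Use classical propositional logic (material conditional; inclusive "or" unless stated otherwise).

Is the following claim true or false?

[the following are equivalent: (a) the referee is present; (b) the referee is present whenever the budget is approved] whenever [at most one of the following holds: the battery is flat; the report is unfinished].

In symbols: (not K nand not Q) -> (V iff (M -> V))

not K = not False = True
not Q = not False = True
not K nand not Q = True nand True = False
M -> V = False -> False = True
V iff (M -> V) = False iff True = False
(not K nand not Q) -> (V iff (M -> V)) = False -> False = True

True.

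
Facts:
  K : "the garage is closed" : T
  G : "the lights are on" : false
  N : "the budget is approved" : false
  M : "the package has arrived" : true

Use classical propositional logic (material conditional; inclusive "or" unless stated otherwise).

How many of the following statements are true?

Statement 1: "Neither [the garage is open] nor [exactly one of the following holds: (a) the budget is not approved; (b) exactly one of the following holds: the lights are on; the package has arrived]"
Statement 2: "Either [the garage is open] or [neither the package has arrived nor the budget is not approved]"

1

Statement 1: Formalization: ¬K ↓ (¬N ⊕ (G ⊕ M))

¬K = ¬T = F
¬N = ¬F = T
G ⊕ M = F ⊕ T = T
¬N ⊕ (G ⊕ M) = T ⊕ T = F
¬K ↓ (¬N ⊕ (G ⊕ M)) = F ↓ F = T
Thus Statement 1 is true.

Statement 2: This is ¬K ∨ (M ↓ ¬N).

¬K = ¬T = F
¬N = ¬F = T
M ↓ ¬N = T ↓ T = F
¬K ∨ (M ↓ ¬N) = F ∨ F = F
Thus Statement 2 is false.

1 of the 2 statements is true (Statement 1).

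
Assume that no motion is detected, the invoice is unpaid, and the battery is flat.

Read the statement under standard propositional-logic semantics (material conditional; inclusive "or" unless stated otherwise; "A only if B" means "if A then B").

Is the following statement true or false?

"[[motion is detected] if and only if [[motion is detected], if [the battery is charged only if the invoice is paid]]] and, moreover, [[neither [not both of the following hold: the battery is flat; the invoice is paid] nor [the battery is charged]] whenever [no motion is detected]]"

Let P = "motion is detected" (F), R = "the battery is charged" (F), Q = "the invoice is paid" (F).
In symbols: (P <-> ((R -> Q) -> P)) & (~P -> ((~R nand Q) nor R))

R -> Q = F -> F = T
(R -> Q) -> P = T -> F = F
P <-> ((R -> Q) -> P) = F <-> F = T
~P = ~F = T
~R = ~F = T
~R nand Q = T nand F = T
(~R nand Q) nor R = T nor F = F
~P -> ((~R nand Q) nor R) = T -> F = F
(P <-> ((R -> Q) -> P)) & (~P -> ((~R nand Q) nor R)) = T & F = F

The statement is false.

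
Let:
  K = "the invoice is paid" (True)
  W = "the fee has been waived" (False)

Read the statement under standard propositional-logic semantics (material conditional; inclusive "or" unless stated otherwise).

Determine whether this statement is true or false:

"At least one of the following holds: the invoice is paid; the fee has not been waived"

Formalization: K or not W

not W = not False = True
K or not W = True or True = True

True.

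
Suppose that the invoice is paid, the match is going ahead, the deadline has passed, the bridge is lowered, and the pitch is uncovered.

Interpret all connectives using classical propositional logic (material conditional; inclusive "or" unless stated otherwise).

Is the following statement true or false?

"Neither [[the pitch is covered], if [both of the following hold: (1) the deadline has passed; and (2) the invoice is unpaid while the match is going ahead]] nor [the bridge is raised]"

False

Let M = "the deadline has passed" (T), D = "the invoice is paid" (T), R = "the match is cancelled" (F), U = "the pitch is covered" (F), Q = "the bridge is raised" (F).
In symbols: ((M & (~D & ~R)) -> U) nor Q

~D = ~T = F
~R = ~F = T
~D & ~R = F & T = F
M & (~D & ~R) = T & F = F
(M & (~D & ~R)) -> U = F -> F = T
((M & (~D & ~R)) -> U) nor Q = T nor F = F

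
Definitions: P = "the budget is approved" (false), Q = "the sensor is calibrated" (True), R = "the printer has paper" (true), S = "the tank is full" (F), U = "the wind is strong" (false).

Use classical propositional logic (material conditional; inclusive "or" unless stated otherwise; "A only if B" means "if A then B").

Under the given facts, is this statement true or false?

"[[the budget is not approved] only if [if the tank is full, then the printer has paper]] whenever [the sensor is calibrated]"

Values: Q=T, P=F, S=F, R=T.
Parsed as Q → (¬P → (S → R))

¬P = ¬F = T
S → R = F → T = T
¬P → (S → R) = T → T = T
Q → (¬P → (S → R)) = T → T = T

true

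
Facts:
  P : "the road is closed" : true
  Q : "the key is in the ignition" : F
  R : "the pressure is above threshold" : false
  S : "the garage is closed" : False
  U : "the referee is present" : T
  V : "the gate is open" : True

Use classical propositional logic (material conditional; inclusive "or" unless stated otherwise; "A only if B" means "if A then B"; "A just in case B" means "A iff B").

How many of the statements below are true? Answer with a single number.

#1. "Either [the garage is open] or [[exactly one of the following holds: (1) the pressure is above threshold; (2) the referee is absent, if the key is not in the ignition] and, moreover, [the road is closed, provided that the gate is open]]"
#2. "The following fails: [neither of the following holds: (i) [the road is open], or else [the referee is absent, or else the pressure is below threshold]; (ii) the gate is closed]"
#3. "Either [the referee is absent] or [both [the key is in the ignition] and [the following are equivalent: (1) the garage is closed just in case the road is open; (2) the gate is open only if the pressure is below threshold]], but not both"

#1: In symbols: not S or ((R xor (not Q -> not U)) and (V -> P))

not S = not False = True
not Q = not False = True
not U = not True = False
not Q -> not U = True -> False = False
R xor (not Q -> not U) = False xor False = False
V -> P = True -> True = True
(R xor (not Q -> not U)) and (V -> P) = False and True = False
not S or ((R xor (not Q -> not U)) and (V -> P)) = True or False = True
So #1 is true.

#2: This is not ((not P or (not U or not R)) nor not V).

not P = not True = False
not U = not True = False
not R = not False = True
not U or not R = False or True = True
not P or (not U or not R) = False or True = True
not V = not True = False
(not P or (not U or not R)) nor not V = True nor False = False
not ((not P or (not U or not R)) nor not V) = not False = True
So #2 is true.

#3: Formalization: not U xor (Q and ((S iff not P) iff (V -> not R)))

not U = not True = False
not P = not True = False
S iff not P = False iff False = True
not R = not False = True
V -> not R = True -> True = True
(S iff not P) iff (V -> not R) = True iff True = True
Q and ((S iff not P) iff (V -> not R)) = False and True = False
not U xor (Q and ((S iff not P) iff (V -> not R))) = False xor False = False
So #3 is false.

True statements: 2 (#1, #2).

2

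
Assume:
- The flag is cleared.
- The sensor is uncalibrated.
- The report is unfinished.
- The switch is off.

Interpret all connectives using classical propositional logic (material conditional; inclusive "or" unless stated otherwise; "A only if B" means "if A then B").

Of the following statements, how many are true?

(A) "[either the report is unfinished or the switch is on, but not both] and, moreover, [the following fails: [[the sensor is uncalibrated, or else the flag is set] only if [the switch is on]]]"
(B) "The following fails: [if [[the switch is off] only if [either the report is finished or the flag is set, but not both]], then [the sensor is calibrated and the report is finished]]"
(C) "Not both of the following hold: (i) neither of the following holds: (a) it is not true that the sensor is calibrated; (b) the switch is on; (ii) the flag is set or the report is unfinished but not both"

2

Let R = "the report is finished" (F), S = "the switch is on" (F), Q = "the sensor is calibrated" (F), P = "the flag is set" (F).

(A): In symbols: (¬R ⊕ S) ∧ ¬((¬Q ∨ P) → S)

¬R = ¬F = T
¬R ⊕ S = T ⊕ F = T
¬Q = ¬F = T
¬Q ∨ P = T ∨ F = T
(¬Q ∨ P) → S = T → F = F
¬((¬Q ∨ P) → S) = ¬F = T
(¬R ⊕ S) ∧ ¬((¬Q ∨ P) → S) = T ∧ T = T
Hence (A) is true.

(B): In symbols: ¬((¬S → (R ⊕ P)) → (Q ∧ R))

¬S = ¬F = T
R ⊕ P = F ⊕ F = F
¬S → (R ⊕ P) = T → F = F
Q ∧ R = F ∧ F = F
(¬S → (R ⊕ P)) → (Q ∧ R) = F → F = T
¬((¬S → (R ⊕ P)) → (Q ∧ R)) = ¬T = F
Hence (B) is false.

(C): In symbols: (¬Q ↓ S) ↑ (P ⊕ ¬R)

¬Q = ¬F = T
¬Q ↓ S = T ↓ F = F
¬R = ¬F = T
P ⊕ ¬R = F ⊕ T = T
(¬Q ↓ S) ↑ (P ⊕ ¬R) = F ↑ T = T
Thus (C) is true.

True statements: 2 ((A), (C)).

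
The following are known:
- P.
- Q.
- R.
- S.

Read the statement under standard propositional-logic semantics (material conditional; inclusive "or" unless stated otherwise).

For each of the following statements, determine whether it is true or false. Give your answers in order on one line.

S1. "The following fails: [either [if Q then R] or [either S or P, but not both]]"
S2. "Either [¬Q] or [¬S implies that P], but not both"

S1: Formalization: not ((Q -> R) or (S xor P))

Q -> R = True -> True = True
S xor P = True xor True = False
(Q -> R) or (S xor P) = True or False = True
not ((Q -> R) or (S xor P)) = not True = False
So S1 is false.

S2: This is not Q xor (not S -> P).

not Q = not True = False
not S = not True = False
not S -> P = False -> True = True
not Q xor (not S -> P) = False xor True = True
Thus S2 is true.

S1 false, S2 true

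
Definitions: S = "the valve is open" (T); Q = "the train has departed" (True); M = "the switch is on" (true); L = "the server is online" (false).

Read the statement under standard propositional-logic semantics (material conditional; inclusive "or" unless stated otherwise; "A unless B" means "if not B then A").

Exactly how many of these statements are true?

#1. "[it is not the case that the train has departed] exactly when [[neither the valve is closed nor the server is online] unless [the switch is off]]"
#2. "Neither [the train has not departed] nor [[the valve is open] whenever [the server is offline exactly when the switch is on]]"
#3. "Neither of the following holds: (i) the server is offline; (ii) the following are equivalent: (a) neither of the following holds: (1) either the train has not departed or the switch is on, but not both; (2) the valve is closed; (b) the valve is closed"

0

#1: This is not Q iff ((not S nor L) or not M).

not Q = not True = False
not S = not True = False
not S nor L = False nor False = True
not M = not True = False
(not S nor L) or not M = True or False = True
not Q iff ((not S nor L) or not M) = False iff True = False
Hence #1 is false.

#2: Parsed as not Q nor ((not L iff M) -> S)

not Q = not True = False
not L = not False = True
not L iff M = True iff True = True
(not L iff M) -> S = True -> True = True
not Q nor ((not L iff M) -> S) = False nor True = False
Thus #2 is false.

#3: This is not L nor (((not Q xor M) nor not S) iff not S).

not L = not False = True
not Q = not True = False
not Q xor M = False xor True = True
not S = not True = False
(not Q xor M) nor not S = True nor False = False
not S = not True = False
((not Q xor M) nor not S) iff not S = False iff False = True
not L nor (((not Q xor M) nor not S) iff not S) = True nor True = False
Thus #3 is false.

0 of the 3 statements are true (none).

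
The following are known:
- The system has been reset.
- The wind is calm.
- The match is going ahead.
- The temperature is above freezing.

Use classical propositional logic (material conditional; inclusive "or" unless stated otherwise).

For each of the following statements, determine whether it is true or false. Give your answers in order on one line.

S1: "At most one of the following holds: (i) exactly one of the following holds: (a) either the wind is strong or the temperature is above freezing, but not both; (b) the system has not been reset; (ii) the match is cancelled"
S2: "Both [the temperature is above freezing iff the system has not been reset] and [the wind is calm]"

S1 True, S2 False

Let Q = "the wind is strong" (False), S = "the temperature is below freezing" (False), P = "the system has been reset" (True), R = "the match is cancelled" (False).

S1: This is ((Q xor not S) xor not P) nand R.

not S = not False = True
Q xor not S = False xor True = True
not P = not True = False
(Q xor not S) xor not P = True xor False = True
((Q xor not S) xor not P) nand R = True nand False = True
So S1 is true.

S2: In symbols: (not S iff not P) and not Q

not S = not False = True
not P = not True = False
not S iff not P = True iff False = False
not Q = not False = True
(not S iff not P) and not Q = False and True = False
Hence S2 is false.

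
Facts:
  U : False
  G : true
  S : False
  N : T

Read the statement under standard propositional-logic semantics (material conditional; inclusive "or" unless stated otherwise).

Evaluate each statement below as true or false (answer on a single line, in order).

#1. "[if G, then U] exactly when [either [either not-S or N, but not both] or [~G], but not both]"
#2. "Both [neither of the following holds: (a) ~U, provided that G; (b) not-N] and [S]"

#1: This is (G → U) ↔ ((¬S ⊕ N) ⊕ ¬G).

G → U = T → F = F
¬S = ¬F = T
¬S ⊕ N = T ⊕ T = F
¬G = ¬T = F
(¬S ⊕ N) ⊕ ¬G = F ⊕ F = F
(G → U) ↔ ((¬S ⊕ N) ⊕ ¬G) = F ↔ F = T
Hence #1 is true.

#2: Formalization: ((G → ¬U) ↓ ¬N) ∧ S

¬U = ¬F = T
G → ¬U = T → T = T
¬N = ¬T = F
(G → ¬U) ↓ ¬N = T ↓ F = F
((G → ¬U) ↓ ¬N) ∧ S = F ∧ F = F
Hence #2 is false.

#1 True, #2 False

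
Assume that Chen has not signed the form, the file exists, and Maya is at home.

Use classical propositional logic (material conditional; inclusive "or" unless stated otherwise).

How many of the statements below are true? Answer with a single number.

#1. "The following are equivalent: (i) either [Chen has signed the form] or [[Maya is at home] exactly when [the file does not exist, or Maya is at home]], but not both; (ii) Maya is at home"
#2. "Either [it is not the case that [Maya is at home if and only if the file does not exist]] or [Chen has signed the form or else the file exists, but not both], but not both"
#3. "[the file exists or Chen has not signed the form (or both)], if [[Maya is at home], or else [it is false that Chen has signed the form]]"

2

Let P = "Chen has signed the form" (F), R = "Maya is at home" (T), Q = "the file exists" (T).

#1: Parsed as (P xor (R <-> (~Q | R))) <-> R

~Q = ~T = F
~Q | R = F | T = T
R <-> (~Q | R) = T <-> T = T
P xor (R <-> (~Q | R)) = F xor T = T
(P xor (R <-> (~Q | R))) <-> R = T <-> T = T
Thus #1 is true.

#2: Formalization: ~(R <-> ~Q) xor (P xor Q)

~Q = ~T = F
R <-> ~Q = T <-> F = F
~(R <-> ~Q) = ~F = T
P xor Q = F xor T = T
~(R <-> ~Q) xor (P xor Q) = T xor T = F
So #2 is false.

#3: Parsed as (R | ~P) -> (Q | ~P)

~P = ~F = T
R | ~P = T | T = T
~P = ~F = T
Q | ~P = T | T = T
(R | ~P) -> (Q | ~P) = T -> T = T
Hence #3 is true.

2 of the 3 statements are true (#1, #3).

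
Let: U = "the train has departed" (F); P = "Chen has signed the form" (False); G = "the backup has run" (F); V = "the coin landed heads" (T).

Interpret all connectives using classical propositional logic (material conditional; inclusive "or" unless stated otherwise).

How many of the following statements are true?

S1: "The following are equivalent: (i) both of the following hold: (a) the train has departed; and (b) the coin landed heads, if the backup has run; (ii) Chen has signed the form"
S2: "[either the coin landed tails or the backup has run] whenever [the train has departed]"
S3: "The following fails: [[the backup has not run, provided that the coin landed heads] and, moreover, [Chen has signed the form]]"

3

S1: Parsed as (U & (G -> V)) <-> P

G -> V = F -> T = T
U & (G -> V) = F & T = F
(U & (G -> V)) <-> P = F <-> F = T
Hence S1 is true.

S2: Parsed as U -> (~V | G)

~V = ~T = F
~V | G = F | F = F
U -> (~V | G) = F -> F = T
Hence S2 is true.

S3: Formalization: ~((V -> ~G) & P)

~G = ~F = T
V -> ~G = T -> T = T
(V -> ~G) & P = T & F = F
~((V -> ~G) & P) = ~F = T
Thus S3 is true.

3 of the 3 statements are true (S1, S2, S3).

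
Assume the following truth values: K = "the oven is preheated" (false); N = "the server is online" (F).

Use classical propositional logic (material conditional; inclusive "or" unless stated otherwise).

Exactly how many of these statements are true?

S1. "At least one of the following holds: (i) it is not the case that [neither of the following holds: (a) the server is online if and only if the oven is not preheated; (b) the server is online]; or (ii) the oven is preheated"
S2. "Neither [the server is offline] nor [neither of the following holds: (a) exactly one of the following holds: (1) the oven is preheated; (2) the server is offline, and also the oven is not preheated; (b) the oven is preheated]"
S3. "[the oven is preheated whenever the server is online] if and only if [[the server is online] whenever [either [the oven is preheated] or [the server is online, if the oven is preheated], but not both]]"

S1: Parsed as not ((N iff not K) nor N) or K

not K = not False = True
N iff not K = False iff True = False
(N iff not K) nor N = False nor False = True
not ((N iff not K) nor N) = not True = False
not ((N iff not K) nor N) or K = False or False = False
Thus S1 is false.

S2: Parsed as not N nor ((K xor (not N and not K)) nor K)

not N = not False = True
not N = not False = True
not K = not False = True
not N and not K = True and True = True
K xor (not N and not K) = False xor True = True
(K xor (not N and not K)) nor K = True nor False = False
not N nor ((K xor (not N and not K)) nor K) = True nor False = False
Hence S2 is false.

S3: This is (N -> K) iff ((K xor (K -> N)) -> N).

N -> K = False -> False = True
K -> N = False -> False = True
K xor (K -> N) = False xor True = True
(K xor (K -> N)) -> N = True -> False = False
(N -> K) iff ((K xor (K -> N)) -> N) = True iff False = False
Thus S3 is false.

True statements: 0 (none).

0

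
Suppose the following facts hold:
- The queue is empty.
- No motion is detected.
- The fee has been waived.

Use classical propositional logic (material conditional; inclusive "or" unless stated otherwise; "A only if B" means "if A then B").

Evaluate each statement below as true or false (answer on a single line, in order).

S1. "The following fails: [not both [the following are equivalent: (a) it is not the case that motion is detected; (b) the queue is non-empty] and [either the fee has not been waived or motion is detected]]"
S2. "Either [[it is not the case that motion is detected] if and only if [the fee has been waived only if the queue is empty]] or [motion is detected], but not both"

S1 False; S2 True

Let Q = "motion is detected" (F), P = "the queue is empty" (T), R = "the fee has been waived" (T).

S1: Parsed as ~((~Q <-> ~P) nand (~R | Q))

~Q = ~F = T
~P = ~T = F
~Q <-> ~P = T <-> F = F
~R = ~T = F
~R | Q = F | F = F
(~Q <-> ~P) nand (~R | Q) = F nand F = T
~((~Q <-> ~P) nand (~R | Q)) = ~T = F
So S1 is false.

S2: This is (~Q <-> (R -> P)) xor Q.

~Q = ~F = T
R -> P = T -> T = T
~Q <-> (R -> P) = T <-> T = T
(~Q <-> (R -> P)) xor Q = T xor F = T
Thus S2 is true.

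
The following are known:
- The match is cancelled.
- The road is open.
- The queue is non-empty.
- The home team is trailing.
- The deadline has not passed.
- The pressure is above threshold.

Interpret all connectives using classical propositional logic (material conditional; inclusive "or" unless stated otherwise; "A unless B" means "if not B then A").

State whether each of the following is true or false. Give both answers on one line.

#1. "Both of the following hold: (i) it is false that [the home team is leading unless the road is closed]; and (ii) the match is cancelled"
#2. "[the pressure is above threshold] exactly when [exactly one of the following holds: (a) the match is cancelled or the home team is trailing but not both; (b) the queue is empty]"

Let U = "the home team is leading" (F), M = "the road is closed" (F), S = "the match is cancelled" (T), N = "the pressure is above threshold" (T), K = "the queue is empty" (F).

#1: This is ¬(U ∨ M) ∧ S.

U ∨ M = F ∨ F = F
¬(U ∨ M) = ¬F = T
¬(U ∨ M) ∧ S = T ∧ T = T
So #1 is true.

#2: Parsed as N ↔ ((S ⊕ ¬U) ⊕ K)

¬U = ¬F = T
S ⊕ ¬U = T ⊕ T = F
(S ⊕ ¬U) ⊕ K = F ⊕ F = F
N ↔ ((S ⊕ ¬U) ⊕ K) = T ↔ F = F
Hence #2 is false.

#1 T; #2 F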